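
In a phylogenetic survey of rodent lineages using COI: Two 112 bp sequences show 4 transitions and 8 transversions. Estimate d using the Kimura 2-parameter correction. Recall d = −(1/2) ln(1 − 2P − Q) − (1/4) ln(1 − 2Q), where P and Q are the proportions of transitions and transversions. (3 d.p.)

P = 4/112 ≈ 0.035714 and Q = 8/112 ≈ 0.071429.
Under the Kimura two-parameter model, d = −½ ln(1 − 2P − Q) − ¼ ln(1 − 2Q).
1 − 2P − Q = 0.857143, giving −½ ln(0.857143) = 0.077075.
1 − 2Q = 0.857142, giving −¼ ln(0.857142) = 0.038538.
d = 0.077075 + 0.038538 = 0.115613.

0.116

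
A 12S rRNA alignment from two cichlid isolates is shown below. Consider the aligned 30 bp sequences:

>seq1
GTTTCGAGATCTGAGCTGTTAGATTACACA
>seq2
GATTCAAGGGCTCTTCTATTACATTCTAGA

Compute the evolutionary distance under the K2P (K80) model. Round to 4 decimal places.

0.5716

Of 30 sites, 4 differences are transitions and 8 are transversions, so P = 4/30 ≈ 0.133333 and Q = 8/30 ≈ 0.266667.
Under the Kimura two-parameter model, d = −½ ln(1 − 2P − Q) − ¼ ln(1 − 2Q).
1 − 2P − Q = 0.466667, giving −½ ln(0.466667) = 0.381070.
1 − 2Q = 0.466666, giving −¼ ln(0.466666) = 0.190535.
d = 0.381070 + 0.190535 = 0.571605.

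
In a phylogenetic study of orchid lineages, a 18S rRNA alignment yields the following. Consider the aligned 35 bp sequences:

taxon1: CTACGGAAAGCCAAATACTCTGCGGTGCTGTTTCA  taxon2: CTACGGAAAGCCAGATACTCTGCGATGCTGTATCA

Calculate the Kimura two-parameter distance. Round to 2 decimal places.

0.09

Of 35 sites, 2 differences are transitions and 1 are transversions, so P = 2/35 ≈ 0.057143 and Q = 1/35 ≈ 0.028571.
Under the Kimura two-parameter model, d = −½ ln(1 − 2P − Q) − ¼ ln(1 − 2Q).
1 − 2P − Q = 0.857143, giving −½ ln(0.857143) = 0.077075.
1 − 2Q = 0.942858, giving −¼ ln(0.942858) = 0.014710.
d = 0.077075 + 0.014710 = 0.091785.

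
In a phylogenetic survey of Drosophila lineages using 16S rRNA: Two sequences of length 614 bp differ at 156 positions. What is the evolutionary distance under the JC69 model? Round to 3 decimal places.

p = 156/614 ≈ 0.254072.
d = −(3/4) ln(1 − 4p/3) = −0.75 ln(1 − 0.338763) = −0.75 ln(0.661237)
  = −0.75 × (-0.413643) = 0.310232 substitutions/site.

0.310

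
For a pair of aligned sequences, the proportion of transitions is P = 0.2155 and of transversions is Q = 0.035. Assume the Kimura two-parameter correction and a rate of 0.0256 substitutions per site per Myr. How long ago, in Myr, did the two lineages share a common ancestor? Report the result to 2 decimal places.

6.48

Under the Kimura two-parameter model, d = −½ ln(1 − 2P − Q) − ¼ ln(1 − 2Q).
1 − 2P − Q = 0.534, giving −½ ln(0.534) = 0.313680.
1 − 2Q = 0.93, giving −¼ ln(0.93) = 0.018143.
d = 0.313680 + 0.018143 = 0.331823.
Under a molecular clock d = 2μt, so t = d/(2μ) = 0.331823 / (2 × 0.0256) = 6.48 Myr.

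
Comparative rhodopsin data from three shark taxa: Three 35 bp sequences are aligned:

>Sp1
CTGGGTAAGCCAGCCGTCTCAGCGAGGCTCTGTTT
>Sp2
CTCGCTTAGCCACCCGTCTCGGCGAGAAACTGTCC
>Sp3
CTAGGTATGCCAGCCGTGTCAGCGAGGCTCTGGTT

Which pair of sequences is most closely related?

Sp1–Sp2: 10/35 differ, p = 0.286, d = 0.360.
Sp1–Sp3: 4/35 differ, p = 0.114, d = 0.124.
Sp2–Sp3: 13/35 differ, p = 0.371, d = 0.513.
The smallest distance is between Sp1 and Sp3.

Sp1 and Sp3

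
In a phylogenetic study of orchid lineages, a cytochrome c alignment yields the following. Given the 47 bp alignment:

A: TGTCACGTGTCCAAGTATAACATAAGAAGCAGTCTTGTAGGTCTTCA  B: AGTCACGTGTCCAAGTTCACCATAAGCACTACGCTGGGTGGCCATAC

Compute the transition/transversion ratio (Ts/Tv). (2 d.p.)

Transitions are A↔G and C↔T; transversions are all other mismatches.
Transitions: 3. Transversions: 13.
R = 3/13 = 0.230769… ≈ 0.23 (to 2 d.p.).

0.23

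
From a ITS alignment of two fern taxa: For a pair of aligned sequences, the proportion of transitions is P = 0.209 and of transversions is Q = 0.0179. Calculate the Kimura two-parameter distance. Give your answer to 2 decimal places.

0.30

Under the Kimura two-parameter model, d = −½ ln(1 − 2P − Q) − ¼ ln(1 − 2Q).
1 − 2P − Q = 0.5641, giving −½ ln(0.5641) = 0.286262.
1 − 2Q = 0.9642, giving −¼ ln(0.9642) = 0.009114.
d = 0.286262 + 0.009114 = 0.295376.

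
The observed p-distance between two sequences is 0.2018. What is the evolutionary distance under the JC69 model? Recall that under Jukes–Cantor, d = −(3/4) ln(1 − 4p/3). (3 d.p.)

0.235

d = −(3/4) ln(1 − 4p/3) = −0.75 ln(1 − 0.269067) = −0.75 ln(0.730933)
  = −0.75 × (-0.313433) = 0.235075 substitutions/site.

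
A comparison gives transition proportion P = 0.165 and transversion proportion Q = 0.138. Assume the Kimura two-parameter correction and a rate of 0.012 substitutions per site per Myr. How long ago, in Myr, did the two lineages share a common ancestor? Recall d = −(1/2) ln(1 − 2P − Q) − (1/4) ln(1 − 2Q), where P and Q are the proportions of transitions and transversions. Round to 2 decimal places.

Under the Kimura two-parameter model, d = −½ ln(1 − 2P − Q) − ¼ ln(1 − 2Q).
1 − 2P − Q = 0.532, giving −½ ln(0.532) = 0.315556.
1 − 2Q = 0.724, giving −¼ ln(0.724) = 0.080741.
d = 0.315556 + 0.080741 = 0.396297.
Under a molecular clock d = 2μt, so t = d/(2μ) = 0.396297 / (2 × 0.012) = 16.51 Myr.

16.51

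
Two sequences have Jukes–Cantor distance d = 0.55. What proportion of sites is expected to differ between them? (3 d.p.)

0.390

p = (3/4)(1 − e^(−4d/3)) = 0.75 × (1 − e^(-0.733333)) = 0.75 × (1 − 0.480305) = 0.389771.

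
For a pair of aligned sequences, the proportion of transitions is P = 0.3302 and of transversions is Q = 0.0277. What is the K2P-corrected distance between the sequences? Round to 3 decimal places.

Under the Kimura two-parameter model, d = −½ ln(1 − 2P − Q) − ¼ ln(1 − 2Q).
1 − 2P − Q = 0.3119, giving −½ ln(0.3119) = 0.582536.
1 − 2Q = 0.9446, giving −¼ ln(0.9446) = 0.014248.
d = 0.582536 + 0.014248 = 0.596784.

0.597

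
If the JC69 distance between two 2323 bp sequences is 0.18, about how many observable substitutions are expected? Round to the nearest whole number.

Invert JC69: p = (3/4)(1 − e^(−4d/3)) = 0.75 × (1 − e^(-0.24)) = 0.75 × (1 − 0.786628) = 0.160029.
Expected differing sites = pL ≈ 0.160029 × 2323 = 371.747367 ≈ 372.

372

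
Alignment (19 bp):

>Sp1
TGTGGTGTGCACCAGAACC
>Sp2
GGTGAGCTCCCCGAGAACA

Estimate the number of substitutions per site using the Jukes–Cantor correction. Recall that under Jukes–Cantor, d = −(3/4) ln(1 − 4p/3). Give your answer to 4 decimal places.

0.6181

The sequences differ at 8 of 19 sites (1, 5, 6, 7, 9, 11, 13, 19), so p = 8/19 ≈ 0.421053.
d = −(3/4) ln(1 − 4p/3) = −0.75 ln(1 − 0.561404) = −0.75 ln(0.438596)
  = −0.75 × (-0.824177) = 0.618133 substitutions/site.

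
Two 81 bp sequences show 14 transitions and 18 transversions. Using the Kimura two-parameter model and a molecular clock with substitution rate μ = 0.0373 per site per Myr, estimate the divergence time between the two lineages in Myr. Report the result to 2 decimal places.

P = 14/81 ≈ 0.17284 and Q = 18/81 ≈ 0.222222.
Under the Kimura two-parameter model, d = −½ ln(1 − 2P − Q) − ¼ ln(1 − 2Q).
1 − 2P − Q = 0.432098, giving −½ ln(0.432098) = 0.419551.
1 − 2Q = 0.555556, giving −¼ ln(0.555556) = 0.146946.
d = 0.419551 + 0.146946 = 0.566497.
Under a molecular clock d = 2μt, so t = d/(2μ) = 0.566497 / (2 × 0.0373) = 7.59 Myr.

7.59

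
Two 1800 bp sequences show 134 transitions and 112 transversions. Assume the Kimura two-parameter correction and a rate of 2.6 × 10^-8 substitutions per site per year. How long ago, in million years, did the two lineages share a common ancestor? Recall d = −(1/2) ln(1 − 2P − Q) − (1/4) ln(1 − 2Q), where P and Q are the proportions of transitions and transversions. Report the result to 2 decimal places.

P = 134/1800 ≈ 0.074444 and Q = 112/1800 ≈ 0.062222.
Under the Kimura two-parameter model, d = −½ ln(1 − 2P − Q) − ¼ ln(1 − 2Q).
1 − 2P − Q = 0.78889, giving −½ ln(0.78889) = 0.118564.
1 − 2Q = 0.875556, giving −¼ ln(0.875556) = 0.033224.
d = 0.118564 + 0.033224 = 0.151788.
Under a molecular clock d = 2μt, so t = d/(2μ) = 0.151788 / (2 × 2.6 × 10^-8) = 2.92 million years.

2.92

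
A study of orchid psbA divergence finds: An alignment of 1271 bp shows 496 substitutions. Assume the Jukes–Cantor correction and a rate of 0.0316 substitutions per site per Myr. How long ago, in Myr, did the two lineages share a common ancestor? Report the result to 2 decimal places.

8.72

p = 496/1271 ≈ 0.390244.
d = −(3/4) ln(1 − 4p/3) = −0.75 ln(1 − 0.520325) = −0.75 ln(0.479675)
  = −0.75 × (-0.734646) = 0.550985 substitutions/site.
Under a molecular clock d = 2μt, so t = d/(2μ) = 0.550985 / (2 × 0.0316) = 8.72 Myr.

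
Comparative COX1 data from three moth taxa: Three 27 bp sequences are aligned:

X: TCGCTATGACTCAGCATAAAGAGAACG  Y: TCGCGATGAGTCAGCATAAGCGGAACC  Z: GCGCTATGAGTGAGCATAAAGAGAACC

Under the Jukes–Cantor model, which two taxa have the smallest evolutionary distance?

X–Y: 6/27 differ, p = 0.222, d = 0.264.
X–Z: 4/27 differ, p = 0.148, d = 0.165.
Y–Z: 6/27 differ, p = 0.222, d = 0.264.
The smallest distance is between X and Z.

X and Z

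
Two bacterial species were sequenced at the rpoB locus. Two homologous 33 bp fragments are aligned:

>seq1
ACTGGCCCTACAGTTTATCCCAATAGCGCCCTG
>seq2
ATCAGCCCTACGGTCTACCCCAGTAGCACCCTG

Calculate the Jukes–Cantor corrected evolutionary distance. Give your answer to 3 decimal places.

0.293

The sequences differ at 8 of 33 sites (2, 3, 4, 12, 15, 18, 23, 28), so p = 8/33 ≈ 0.242424.
d = −(3/4) ln(1 − 4p/3) = −0.75 ln(1 − 0.323232) = −0.75 ln(0.676768)
  = −0.75 × (-0.390427) = 0.292820 substitutions/site.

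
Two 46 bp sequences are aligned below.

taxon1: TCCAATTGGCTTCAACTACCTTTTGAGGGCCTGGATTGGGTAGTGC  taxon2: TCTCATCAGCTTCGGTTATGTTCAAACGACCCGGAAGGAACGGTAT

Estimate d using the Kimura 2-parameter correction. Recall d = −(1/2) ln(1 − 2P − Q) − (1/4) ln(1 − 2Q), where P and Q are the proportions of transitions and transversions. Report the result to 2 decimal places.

Of 46 sites, 17 differences are transitions and 6 are transversions, so P = 17/46 ≈ 0.369565 and Q = 6/46 ≈ 0.130435.
Under the Kimura two-parameter model, d = −½ ln(1 − 2P − Q) − ¼ ln(1 − 2Q).
1 − 2P − Q = 0.130435, giving −½ ln(0.130435) = 1.018440.
1 − 2Q = 0.73913, giving −¼ ln(0.73913) = 0.075570.
d = 1.018440 + 0.075570 = 1.094010.

1.09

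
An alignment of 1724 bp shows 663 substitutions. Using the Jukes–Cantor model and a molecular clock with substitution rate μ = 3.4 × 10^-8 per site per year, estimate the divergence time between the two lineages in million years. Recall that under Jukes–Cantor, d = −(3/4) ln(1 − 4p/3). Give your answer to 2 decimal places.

p = 663/1724 ≈ 0.384571.
d = −(3/4) ln(1 − 4p/3) = −0.75 ln(1 − 0.512761) = −0.75 ln(0.487239)
  = −0.75 × (-0.719001) = 0.539251 substitutions/site.
Under a molecular clock d = 2μt, so t = d/(2μ) = 0.539251 / (2 × 3.4 × 10^-8) = 7.93 million years.

7.93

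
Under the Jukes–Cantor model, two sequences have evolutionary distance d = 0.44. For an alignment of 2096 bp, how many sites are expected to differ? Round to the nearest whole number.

698

Invert JC69: p = (3/4)(1 − e^(−4d/3)) = 0.75 × (1 − e^(-0.586667)) = 0.75 × (1 − 0.556178) = 0.332867.
Expected differing sites = pL ≈ 0.332867 × 2096 = 697.689232 ≈ 698.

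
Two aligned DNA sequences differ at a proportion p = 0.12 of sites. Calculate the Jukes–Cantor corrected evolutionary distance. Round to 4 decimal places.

d = −(3/4) ln(1 − 4p/3) = −0.75 ln(1 − 0.16) = −0.75 ln(0.84)
  = −0.75 × (-0.174353) = 0.130765 substitutions/site.

0.1308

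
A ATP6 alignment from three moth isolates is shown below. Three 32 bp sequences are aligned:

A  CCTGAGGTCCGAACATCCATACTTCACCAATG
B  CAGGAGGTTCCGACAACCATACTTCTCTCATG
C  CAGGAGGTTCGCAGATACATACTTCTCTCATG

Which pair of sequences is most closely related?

B and C

A–B: 9/32 differ, p = 0.281, d = 0.353.
A–C: 9/32 differ, p = 0.281, d = 0.353.
B–C: 5/32 differ, p = 0.156, d = 0.175.
The smallest distance is between B and C.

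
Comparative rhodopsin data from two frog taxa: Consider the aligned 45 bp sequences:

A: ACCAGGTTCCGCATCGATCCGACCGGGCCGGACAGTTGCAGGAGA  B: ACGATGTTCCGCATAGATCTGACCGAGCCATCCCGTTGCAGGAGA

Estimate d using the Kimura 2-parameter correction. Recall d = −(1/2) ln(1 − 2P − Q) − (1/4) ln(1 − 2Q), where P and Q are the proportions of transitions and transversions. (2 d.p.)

Of 45 sites, 3 differences are transitions and 6 are transversions, so P = 3/45 ≈ 0.066667 and Q = 6/45 ≈ 0.133333.
Under the Kimura two-parameter model, d = −½ ln(1 − 2P − Q) − ¼ ln(1 − 2Q).
1 − 2P − Q = 0.733333, giving −½ ln(0.733333) = 0.155078.
1 − 2Q = 0.733334, giving −¼ ln(0.733334) = 0.077539.
d = 0.155078 + 0.077539 = 0.232617.

0.23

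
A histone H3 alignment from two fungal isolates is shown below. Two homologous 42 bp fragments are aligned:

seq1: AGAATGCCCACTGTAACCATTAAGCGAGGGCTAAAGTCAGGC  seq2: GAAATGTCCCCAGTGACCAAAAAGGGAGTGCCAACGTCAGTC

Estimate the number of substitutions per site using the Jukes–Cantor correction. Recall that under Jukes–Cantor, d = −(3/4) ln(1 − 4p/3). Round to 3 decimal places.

The sequences differ at 13 of 42 sites, so p = 13/42 ≈ 0.309524.
d = −(3/4) ln(1 − 4p/3) = −0.75 ln(1 − 0.412699) = −0.75 ln(0.587301)
  = −0.75 × (-0.532218) = 0.399164 substitutions/site.

0.399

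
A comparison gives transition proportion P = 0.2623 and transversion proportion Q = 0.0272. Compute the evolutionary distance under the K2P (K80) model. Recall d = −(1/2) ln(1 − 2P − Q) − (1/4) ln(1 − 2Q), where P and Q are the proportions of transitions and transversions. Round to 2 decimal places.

Under the Kimura two-parameter model, d = −½ ln(1 − 2P − Q) − ¼ ln(1 − 2Q).
1 − 2P − Q = 0.4482, giving −½ ln(0.4482) = 0.401258.
1 − 2Q = 0.9456, giving −¼ ln(0.9456) = 0.013984.
d = 0.401258 + 0.013984 = 0.415242.

0.42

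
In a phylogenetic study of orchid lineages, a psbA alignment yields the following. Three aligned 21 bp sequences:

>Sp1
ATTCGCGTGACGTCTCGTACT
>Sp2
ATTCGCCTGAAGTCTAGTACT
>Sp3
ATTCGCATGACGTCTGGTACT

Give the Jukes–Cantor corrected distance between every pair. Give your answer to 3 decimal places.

Sp1–Sp2: 3/21 sites differ → p ≈ 0.142857, d = −0.75 ln(1 − 0.190476) = 0.158482 ≈ 0.158.
Sp1–Sp3: 2/21 sites differ → p ≈ 0.095238, d = −0.75 ln(1 − 0.126984) = 0.101851 ≈ 0.102.
Sp2–Sp3: 3/21 sites differ → p ≈ 0.142857, d = −0.75 ln(1 − 0.190476) = 0.158482 ≈ 0.158.

d(Sp1,Sp2) = 0.158, d(Sp1,Sp3) = 0.102, d(Sp2,Sp3) = 0.158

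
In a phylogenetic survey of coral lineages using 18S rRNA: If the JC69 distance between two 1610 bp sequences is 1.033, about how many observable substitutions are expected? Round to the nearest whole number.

Invert JC69: p = (3/4)(1 − e^(−4d/3)) = 0.75 × (1 − e^(-1.377333)) = 0.75 × (1 − 0.252250) = 0.560813.
Expected differing sites = pL ≈ 0.560813 × 1610 = 902.90893 ≈ 903.

903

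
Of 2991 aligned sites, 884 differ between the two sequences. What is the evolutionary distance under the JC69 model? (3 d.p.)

0.376

p = 884/2991 ≈ 0.295553.
d = −(3/4) ln(1 − 4p/3) = −0.75 ln(1 − 0.394071) = −0.75 ln(0.605929)
  = −0.75 × (-0.500992) = 0.375744 substitutions/site.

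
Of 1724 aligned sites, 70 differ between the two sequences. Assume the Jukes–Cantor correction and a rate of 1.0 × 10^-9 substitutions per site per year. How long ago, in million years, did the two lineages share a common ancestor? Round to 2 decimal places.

p = 70/1724 ≈ 0.040603.
d = −(3/4) ln(1 − 4p/3) = −0.75 ln(1 − 0.054137) = −0.75 ln(0.945863)
  = −0.75 × (-0.055658) = 0.041744 substitutions/site.
Under a molecular clock d = 2μt, so t = d/(2μ) = 0.041744 / (2 × 1.0 × 10^-9) = 20.87 million years.

20.87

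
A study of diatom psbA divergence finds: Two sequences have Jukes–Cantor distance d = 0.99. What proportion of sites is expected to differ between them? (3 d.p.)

0.550

p = (3/4)(1 − e^(−4d/3)) = 0.75 × (1 − e^(-1.32)) = 0.75 × (1 − 0.267135) = 0.549649.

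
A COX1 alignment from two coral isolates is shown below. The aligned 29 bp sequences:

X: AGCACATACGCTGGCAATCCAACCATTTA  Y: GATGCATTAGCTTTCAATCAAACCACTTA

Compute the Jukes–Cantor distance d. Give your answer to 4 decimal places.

0.4618

The sequences differ at 10 of 29 sites (1, 2, 3, 4, 8, 9, 13, 14, 20, 26), so p = 10/29 ≈ 0.344828.
d = −(3/4) ln(1 − 4p/3) = −0.75 ln(1 − 0.459771) = −0.75 ln(0.540229)
  = −0.75 × (-0.615762) = 0.461822 substitutions/site.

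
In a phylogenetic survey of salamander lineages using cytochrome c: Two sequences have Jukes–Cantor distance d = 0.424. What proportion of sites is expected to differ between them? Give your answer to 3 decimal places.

p = (3/4)(1 − e^(−4d/3)) = 0.75 × (1 − e^(-0.565333)) = 0.75 × (1 − 0.568171) = 0.323872.

0.324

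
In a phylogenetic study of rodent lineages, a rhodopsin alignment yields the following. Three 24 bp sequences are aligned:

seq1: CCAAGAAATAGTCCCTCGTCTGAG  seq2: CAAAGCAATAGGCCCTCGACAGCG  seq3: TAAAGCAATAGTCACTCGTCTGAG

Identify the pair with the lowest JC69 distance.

seq1 and seq3

seq1–seq2: 6/24 differ, p = 0.250, d = 0.304.
seq1–seq3: 4/24 differ, p = 0.167, d = 0.188.
seq2–seq3: 6/24 differ, p = 0.250, d = 0.304.
The smallest distance is between seq1 and seq3.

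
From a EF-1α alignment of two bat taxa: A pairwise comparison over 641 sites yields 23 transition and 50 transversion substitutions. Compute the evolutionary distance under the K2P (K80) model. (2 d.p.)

P = 23/641 ≈ 0.035881 and Q = 50/641 ≈ 0.078003.
Under the Kimura two-parameter model, d = −½ ln(1 − 2P − Q) − ¼ ln(1 − 2Q).
1 − 2P − Q = 0.850235, giving −½ ln(0.850235) = 0.081121.
1 − 2Q = 0.843994, giving −¼ ln(0.843994) = 0.042402.
d = 0.081121 + 0.042402 = 0.123523.

0.12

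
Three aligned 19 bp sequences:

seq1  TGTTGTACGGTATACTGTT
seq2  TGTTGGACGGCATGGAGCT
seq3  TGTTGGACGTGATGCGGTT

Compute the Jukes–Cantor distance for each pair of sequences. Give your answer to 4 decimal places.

d(seq1,seq2) = 0.4099, d(seq1,seq3) = 0.3241, d(seq2,seq3) = 0.3241

seq1–seq2: 6/19 sites differ → p ≈ 0.315789, d = −0.75 ln(1 − 0.421052) = 0.409907 ≈ 0.4099.
seq1–seq3: 5/19 sites differ → p ≈ 0.263158, d = −0.75 ln(1 − 0.350877) = 0.324100 ≈ 0.3241.
seq2–seq3: 5/19 sites differ → p ≈ 0.263158, d = −0.75 ln(1 − 0.350877) = 0.324100 ≈ 0.3241.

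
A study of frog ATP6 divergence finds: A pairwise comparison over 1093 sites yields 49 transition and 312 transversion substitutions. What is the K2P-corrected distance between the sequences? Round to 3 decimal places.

0.447

P = 49/1093 ≈ 0.044831 and Q = 312/1093 ≈ 0.285453.
Under the Kimura two-parameter model, d = −½ ln(1 − 2P − Q) − ¼ ln(1 − 2Q).
1 − 2P − Q = 0.624885, giving −½ ln(0.624885) = 0.235094.
1 − 2Q = 0.429094, giving −¼ ln(0.429094) = 0.211520.
d = 0.235094 + 0.211520 = 0.446614.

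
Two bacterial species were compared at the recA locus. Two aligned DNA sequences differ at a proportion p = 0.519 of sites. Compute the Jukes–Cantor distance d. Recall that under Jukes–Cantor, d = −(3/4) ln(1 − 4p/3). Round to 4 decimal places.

d = −(3/4) ln(1 − 4p/3) = −0.75 ln(1 − 0.692) = −0.75 ln(0.308)
  = −0.75 × (-1.177655) = 0.883241 substitutions/site.

0.8832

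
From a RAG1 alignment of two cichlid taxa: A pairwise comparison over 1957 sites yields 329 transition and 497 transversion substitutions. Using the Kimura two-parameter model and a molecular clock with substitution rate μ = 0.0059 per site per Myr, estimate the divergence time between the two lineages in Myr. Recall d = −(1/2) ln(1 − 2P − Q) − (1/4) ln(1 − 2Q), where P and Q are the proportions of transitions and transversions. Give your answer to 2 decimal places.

52.82

P = 329/1957 ≈ 0.168114 and Q = 497/1957 ≈ 0.25396.
Under the Kimura two-parameter model, d = −½ ln(1 − 2P − Q) − ¼ ln(1 − 2Q).
1 − 2P − Q = 0.409812, giving −½ ln(0.409812) = 0.446028.
1 − 2Q = 0.49208, giving −¼ ln(0.49208) = 0.177278.
d = 0.446028 + 0.177278 = 0.623306.
Under a molecular clock d = 2μt, so t = d/(2μ) = 0.623306 / (2 × 0.0059) = 52.82 Myr.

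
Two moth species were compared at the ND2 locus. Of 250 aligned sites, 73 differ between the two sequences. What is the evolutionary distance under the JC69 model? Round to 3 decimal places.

p = 73/250 = 0.292.
d = −(3/4) ln(1 − 4p/3) = −0.75 ln(1 − 0.389333) = −0.75 ln(0.610667)
  = −0.75 × (-0.493203) = 0.369902 substitutions/site.

0.370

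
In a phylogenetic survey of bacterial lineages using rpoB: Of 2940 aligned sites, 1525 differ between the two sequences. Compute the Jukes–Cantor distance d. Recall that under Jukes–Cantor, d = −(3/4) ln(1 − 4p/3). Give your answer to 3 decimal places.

0.882

p = 1525/2940 ≈ 0.518707.
d = −(3/4) ln(1 − 4p/3) = −0.75 ln(1 − 0.691609) = −0.75 ln(0.308391)
  = −0.75 × (-1.176387) = 0.882290 substitutions/site.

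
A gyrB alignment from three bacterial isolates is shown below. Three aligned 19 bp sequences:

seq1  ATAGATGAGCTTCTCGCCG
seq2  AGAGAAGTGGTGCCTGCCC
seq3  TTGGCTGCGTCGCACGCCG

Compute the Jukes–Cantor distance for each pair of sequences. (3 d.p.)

d(seq1,seq2) = 0.618, d(seq1,seq3) = 0.618, d(seq2,seq3) = 1.109

seq1–seq2: 8/19 sites differ → p ≈ 0.421053, d = −0.75 ln(1 − 0.561404) = 0.618132 ≈ 0.618.
seq1–seq3: 8/19 sites differ → p ≈ 0.421053, d = −0.75 ln(1 − 0.561404) = 0.618132 ≈ 0.618.
seq2–seq3: 11/19 sites differ → p ≈ 0.578947, d = −0.75 ln(1 − 0.771929) = 1.108574 ≈ 1.109.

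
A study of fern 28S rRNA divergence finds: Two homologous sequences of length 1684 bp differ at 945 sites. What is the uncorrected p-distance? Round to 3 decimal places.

p = 945/1684 = 0.561163… ≈ 0.561 (to 3 d.p.).

0.561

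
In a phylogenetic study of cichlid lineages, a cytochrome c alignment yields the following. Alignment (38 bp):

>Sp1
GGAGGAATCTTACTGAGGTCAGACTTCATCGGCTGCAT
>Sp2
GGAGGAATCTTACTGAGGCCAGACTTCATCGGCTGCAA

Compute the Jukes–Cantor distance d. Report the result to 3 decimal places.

The sequences differ at 2 of 38 sites (19, 38), so p = 2/38 ≈ 0.052632.
d = −(3/4) ln(1 − 4p/3) = −0.75 ln(1 − 0.070176) = −0.75 ln(0.929824)
  = −0.75 × (-0.072760) = 0.054570 substitutions/site.

0.055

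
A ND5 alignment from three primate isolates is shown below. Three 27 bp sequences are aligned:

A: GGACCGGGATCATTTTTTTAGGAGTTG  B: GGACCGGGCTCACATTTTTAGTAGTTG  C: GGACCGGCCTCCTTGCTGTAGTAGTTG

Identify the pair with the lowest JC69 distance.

A–B: 4/27 differ, p = 0.148, d = 0.165.
A–C: 7/27 differ, p = 0.259, d = 0.318.
B–C: 7/27 differ, p = 0.259, d = 0.318.
The smallest distance is between A and B.

A and B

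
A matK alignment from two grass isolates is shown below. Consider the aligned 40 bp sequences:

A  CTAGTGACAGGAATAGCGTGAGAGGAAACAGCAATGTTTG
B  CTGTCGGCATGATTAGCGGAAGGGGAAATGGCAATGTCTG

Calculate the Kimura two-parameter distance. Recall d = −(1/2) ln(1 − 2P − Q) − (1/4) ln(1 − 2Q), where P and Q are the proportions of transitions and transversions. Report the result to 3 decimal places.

0.402

Of 40 sites, 8 differences are transitions and 4 are transversions, so P = 8/40 = 0.2 and Q = 4/40 = 0.1.
Under the Kimura two-parameter model, d = −½ ln(1 − 2P − Q) − ¼ ln(1 − 2Q).
1 − 2P − Q = 0.5, giving −½ ln(0.5) = 0.346574.
1 − 2Q = 0.8, giving −¼ ln(0.8) = 0.055786.
d = 0.346574 + 0.055786 = 0.402360.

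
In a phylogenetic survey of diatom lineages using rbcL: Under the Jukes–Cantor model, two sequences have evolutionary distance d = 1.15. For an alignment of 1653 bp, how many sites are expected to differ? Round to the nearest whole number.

972

Invert JC69: p = (3/4)(1 − e^(−4d/3)) = 0.75 × (1 − e^(-1.533333)) = 0.75 × (1 − 0.215815) = 0.588139.
Expected differing sites = pL ≈ 0.588139 × 1653 = 972.193767 ≈ 972.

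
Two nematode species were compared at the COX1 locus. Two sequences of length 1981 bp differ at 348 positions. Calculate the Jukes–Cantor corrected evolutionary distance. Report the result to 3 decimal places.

p = 348/1981 ≈ 0.175669.
d = −(3/4) ln(1 − 4p/3) = −0.75 ln(1 − 0.234225) = −0.75 ln(0.765775)
  = −0.75 × (-0.266867) = 0.200150 substitutions/site.

0.200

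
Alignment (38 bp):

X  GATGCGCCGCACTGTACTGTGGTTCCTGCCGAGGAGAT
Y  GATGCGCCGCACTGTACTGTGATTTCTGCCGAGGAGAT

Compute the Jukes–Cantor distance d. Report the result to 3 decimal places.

0.055

The sequences differ at 2 of 38 sites (22, 25), so p = 2/38 ≈ 0.052632.
d = −(3/4) ln(1 − 4p/3) = −0.75 ln(1 − 0.070176) = −0.75 ln(0.929824)
  = −0.75 × (-0.072760) = 0.054570 substitutions/site.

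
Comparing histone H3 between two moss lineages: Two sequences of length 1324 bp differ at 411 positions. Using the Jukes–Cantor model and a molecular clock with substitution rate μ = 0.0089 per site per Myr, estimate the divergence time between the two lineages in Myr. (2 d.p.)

22.51

p = 411/1324 ≈ 0.310423.
d = −(3/4) ln(1 − 4p/3) = −0.75 ln(1 − 0.413897) = −0.75 ln(0.586103)
  = −0.75 × (-0.534260) = 0.400695 substitutions/site.
Under a molecular clock d = 2μt, so t = d/(2μ) = 0.400695 / (2 × 0.0089) = 22.51 Myr.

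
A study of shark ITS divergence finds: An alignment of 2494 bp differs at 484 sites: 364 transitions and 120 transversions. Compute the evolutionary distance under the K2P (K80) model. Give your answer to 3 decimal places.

P = 364/2494 ≈ 0.14595 and Q = 120/2494 ≈ 0.048115.
Under the Kimura two-parameter model, d = −½ ln(1 − 2P − Q) − ¼ ln(1 − 2Q).
1 − 2P − Q = 0.659985, giving −½ ln(0.659985) = 0.207769.
1 − 2Q = 0.90377, giving −¼ ln(0.90377) = 0.025295.
d = 0.207769 + 0.025295 = 0.233064.

0.233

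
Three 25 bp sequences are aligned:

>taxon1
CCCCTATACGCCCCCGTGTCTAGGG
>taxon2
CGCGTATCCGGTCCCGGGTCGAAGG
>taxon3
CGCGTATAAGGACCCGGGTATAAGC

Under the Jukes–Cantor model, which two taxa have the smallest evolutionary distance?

taxon2 and taxon3

taxon1–taxon2: 8/25 differ, p = 0.320, d = 0.417.
taxon1–taxon3: 9/25 differ, p = 0.360, d = 0.490.
taxon2–taxon3: 6/25 differ, p = 0.240, d = 0.289.
The smallest distance is between taxon2 and taxon3.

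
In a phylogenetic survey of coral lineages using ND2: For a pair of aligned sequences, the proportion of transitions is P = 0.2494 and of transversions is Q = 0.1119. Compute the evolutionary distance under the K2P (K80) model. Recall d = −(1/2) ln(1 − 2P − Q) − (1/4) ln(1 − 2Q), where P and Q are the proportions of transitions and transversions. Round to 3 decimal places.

0.535

Under the Kimura two-parameter model, d = −½ ln(1 − 2P − Q) − ¼ ln(1 − 2Q).
1 − 2P − Q = 0.3893, giving −½ ln(0.3893) = 0.471703.
1 − 2Q = 0.7762, giving −¼ ln(0.7762) = 0.063336.
d = 0.471703 + 0.063336 = 0.535039.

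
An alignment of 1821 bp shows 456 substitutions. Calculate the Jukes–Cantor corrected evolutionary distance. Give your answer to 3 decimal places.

0.305

p = 456/1821 ≈ 0.250412.
d = −(3/4) ln(1 − 4p/3) = −0.75 ln(1 − 0.333883) = −0.75 ln(0.666117)
  = −0.75 × (-0.406290) = 0.304718 substitutions/site.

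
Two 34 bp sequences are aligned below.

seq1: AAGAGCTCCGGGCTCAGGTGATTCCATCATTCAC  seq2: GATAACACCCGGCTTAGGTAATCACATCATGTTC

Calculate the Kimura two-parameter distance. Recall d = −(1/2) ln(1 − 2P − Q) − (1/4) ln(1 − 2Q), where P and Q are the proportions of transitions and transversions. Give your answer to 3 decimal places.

0.486

Of 34 sites, 6 differences are transitions and 6 are transversions, so P = 6/34 ≈ 0.176471 and Q = 6/34 ≈ 0.176471.
Under the Kimura two-parameter model, d = −½ ln(1 − 2P − Q) − ¼ ln(1 − 2Q).
1 − 2P − Q = 0.470587, giving −½ ln(0.470587) = 0.376887.
1 − 2Q = 0.647058, giving −¼ ln(0.647058) = 0.108830.
d = 0.376887 + 0.108830 = 0.485717.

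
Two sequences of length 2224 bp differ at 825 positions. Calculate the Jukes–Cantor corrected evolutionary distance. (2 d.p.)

0.51

p = 825/2224 ≈ 0.370953.
d = −(3/4) ln(1 − 4p/3) = −0.75 ln(1 − 0.494604) = −0.75 ln(0.505396)
  = −0.75 × (-0.682413) = 0.511810 substitutions/site.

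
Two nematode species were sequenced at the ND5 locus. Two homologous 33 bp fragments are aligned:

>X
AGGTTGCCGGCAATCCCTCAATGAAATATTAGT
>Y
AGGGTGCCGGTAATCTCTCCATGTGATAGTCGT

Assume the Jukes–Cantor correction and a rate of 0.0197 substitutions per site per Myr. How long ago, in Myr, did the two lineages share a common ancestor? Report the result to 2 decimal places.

7.43

The sequences differ at 8 of 33 sites (4, 11, 16, 20, 24, 25, 29, 31), so p = 8/33 ≈ 0.242424.
d = −(3/4) ln(1 − 4p/3) = −0.75 ln(1 − 0.323232) = −0.75 ln(0.676768)
  = −0.75 × (-0.390427) = 0.292820 substitutions/site.
Under a molecular clock d = 2μt, so t = d/(2μ) = 0.292820 / (2 × 0.0197) = 7.43 Myr.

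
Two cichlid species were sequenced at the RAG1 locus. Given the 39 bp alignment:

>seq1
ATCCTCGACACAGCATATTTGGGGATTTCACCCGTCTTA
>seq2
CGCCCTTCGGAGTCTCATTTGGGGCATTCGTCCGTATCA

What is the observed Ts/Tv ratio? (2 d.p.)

Transitions are A↔G and C↔T; transversions are all other mismatches.
Transitions: 8. Transversions: 11.
R = 8/11 = 0.727272… ≈ 0.73 (to 2 d.p.).

0.73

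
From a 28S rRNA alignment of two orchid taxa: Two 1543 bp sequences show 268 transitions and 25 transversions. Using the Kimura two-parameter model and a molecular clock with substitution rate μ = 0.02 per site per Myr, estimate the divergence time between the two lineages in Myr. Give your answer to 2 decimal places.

5.85

P = 268/1543 ≈ 0.173688 and Q = 25/1543 ≈ 0.016202.
Under the Kimura two-parameter model, d = −½ ln(1 − 2P − Q) − ¼ ln(1 − 2Q).
1 − 2P − Q = 0.636422, giving −½ ln(0.636422) = 0.225947.
1 − 2Q = 0.967596, giving −¼ ln(0.967596) = 0.008235.
d = 0.225947 + 0.008235 = 0.234182.
Under a molecular clock d = 2μt, so t = d/(2μ) = 0.234182 / (2 × 0.02) = 5.85 Myr.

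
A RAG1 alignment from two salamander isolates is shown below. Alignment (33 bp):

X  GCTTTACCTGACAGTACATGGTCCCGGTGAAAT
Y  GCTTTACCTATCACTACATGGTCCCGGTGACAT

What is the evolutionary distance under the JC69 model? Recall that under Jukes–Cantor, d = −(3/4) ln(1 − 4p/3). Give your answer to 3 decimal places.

The sequences differ at 4 of 33 sites (10, 11, 14, 31), so p = 4/33 ≈ 0.121212.
d = −(3/4) ln(1 − 4p/3) = −0.75 ln(1 − 0.161616) = −0.75 ln(0.838384)
  = −0.75 × (-0.176279) = 0.132209 substitutions/site.

0.132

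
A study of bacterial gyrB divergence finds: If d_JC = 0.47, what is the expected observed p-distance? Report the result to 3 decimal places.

0.349

p = (3/4)(1 − e^(−4d/3)) = 0.75 × (1 − e^(-0.626667)) = 0.75 × (1 − 0.534370) = 0.349223.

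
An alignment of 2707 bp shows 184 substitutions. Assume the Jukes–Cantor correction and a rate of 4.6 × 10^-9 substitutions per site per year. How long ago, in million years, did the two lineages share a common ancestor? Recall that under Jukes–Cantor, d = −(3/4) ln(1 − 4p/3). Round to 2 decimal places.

p = 184/2707 ≈ 0.067972.
d = −(3/4) ln(1 − 4p/3) = −0.75 ln(1 − 0.090629) = −0.75 ln(0.909371)
  = −0.75 × (-0.095002) = 0.071252 substitutions/site.
Under a molecular clock d = 2μt, so t = d/(2μ) = 0.071252 / (2 × 4.6 × 10^-9) = 7.74 million years.

7.74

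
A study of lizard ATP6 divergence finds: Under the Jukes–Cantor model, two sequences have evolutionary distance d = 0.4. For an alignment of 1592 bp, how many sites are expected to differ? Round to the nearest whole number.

494

Invert JC69: p = (3/4)(1 − e^(−4d/3)) = 0.75 × (1 − e^(-0.533333)) = 0.75 × (1 − 0.586646) = 0.310016.
Expected differing sites = pL ≈ 0.310016 × 1592 = 493.545472 ≈ 494.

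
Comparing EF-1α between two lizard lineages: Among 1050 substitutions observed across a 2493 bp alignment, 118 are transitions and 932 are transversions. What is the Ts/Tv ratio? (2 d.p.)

R = 118/932 = 0.126609… ≈ 0.13 (to 2 d.p.).

0.13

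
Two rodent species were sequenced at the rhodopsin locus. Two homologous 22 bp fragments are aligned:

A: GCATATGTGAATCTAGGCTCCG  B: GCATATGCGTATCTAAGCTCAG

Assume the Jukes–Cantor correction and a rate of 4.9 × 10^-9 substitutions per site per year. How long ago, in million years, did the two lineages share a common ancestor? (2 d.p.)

The sequences differ at 4 of 22 sites (8, 10, 16, 21), so p = 4/22 ≈ 0.181818.
d = −(3/4) ln(1 − 4p/3) = −0.75 ln(1 − 0.242424) = −0.75 ln(0.757576)
  = −0.75 × (-0.277631) = 0.208223 substitutions/site.
Under a molecular clock d = 2μt, so t = d/(2μ) = 0.208223 / (2 × 4.9 × 10^-9) = 21.25 million years.

21.25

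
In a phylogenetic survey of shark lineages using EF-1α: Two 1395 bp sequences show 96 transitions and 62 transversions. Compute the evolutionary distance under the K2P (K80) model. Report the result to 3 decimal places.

0.124

P = 96/1395 ≈ 0.068817 and Q = 62/1395 ≈ 0.044444.
Under the Kimura two-parameter model, d = −½ ln(1 − 2P − Q) − ¼ ln(1 − 2Q).
1 − 2P − Q = 0.817922, giving −½ ln(0.817922) = 0.100494.
1 − 2Q = 0.911112, giving −¼ ln(0.911112) = 0.023272.
d = 0.100494 + 0.023272 = 0.123766.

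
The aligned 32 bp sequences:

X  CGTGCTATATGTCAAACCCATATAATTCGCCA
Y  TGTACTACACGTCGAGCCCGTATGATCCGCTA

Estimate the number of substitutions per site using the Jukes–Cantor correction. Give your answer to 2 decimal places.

0.40

The sequences differ at 10 of 32 sites (1, 4, 8, 10, 14, 16, 20, 24, 27, 31), so p = 10/32 = 0.3125.
d = −(3/4) ln(1 − 4p/3) = −0.75 ln(1 − 0.416667) = −0.75 ln(0.583333)
  = −0.75 × (-0.538997) = 0.404248 substitutions/site.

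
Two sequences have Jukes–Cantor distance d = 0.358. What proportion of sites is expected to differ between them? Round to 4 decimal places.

0.2847

p = (3/4)(1 − e^(−4d/3)) = 0.75 × (1 − e^(-0.477333)) = 0.75 × (1 − 0.620436) = 0.284673.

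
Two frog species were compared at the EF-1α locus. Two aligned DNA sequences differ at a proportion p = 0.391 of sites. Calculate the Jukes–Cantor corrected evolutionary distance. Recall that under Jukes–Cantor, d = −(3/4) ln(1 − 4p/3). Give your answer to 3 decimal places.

0.553

d = −(3/4) ln(1 − 4p/3) = −0.75 ln(1 − 0.521333) = −0.75 ln(0.478667)
  = −0.75 × (-0.736750) = 0.552563 substitutions/site.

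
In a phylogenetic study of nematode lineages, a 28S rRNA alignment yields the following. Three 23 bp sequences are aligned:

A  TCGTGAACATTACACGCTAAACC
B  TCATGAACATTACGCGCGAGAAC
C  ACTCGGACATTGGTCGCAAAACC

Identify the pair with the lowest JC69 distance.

A and B

A–B: 5/23 differ, p = 0.217, d = 0.257.
A–C: 8/23 differ, p = 0.348, d = 0.467.
B–C: 10/23 differ, p = 0.435, d = 0.650.
The smallest distance is between A and B.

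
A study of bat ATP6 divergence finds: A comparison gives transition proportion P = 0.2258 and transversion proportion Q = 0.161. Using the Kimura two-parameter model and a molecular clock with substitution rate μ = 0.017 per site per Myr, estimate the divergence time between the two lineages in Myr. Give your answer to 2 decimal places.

16.80

Under the Kimura two-parameter model, d = −½ ln(1 − 2P − Q) − ¼ ln(1 − 2Q).
1 − 2P − Q = 0.3874, giving −½ ln(0.3874) = 0.474149.
1 − 2Q = 0.678, giving −¼ ln(0.678) = 0.097152.
d = 0.474149 + 0.097152 = 0.571301.
Under a molecular clock d = 2μt, so t = d/(2μ) = 0.571301 / (2 × 0.017) = 16.80 Myr.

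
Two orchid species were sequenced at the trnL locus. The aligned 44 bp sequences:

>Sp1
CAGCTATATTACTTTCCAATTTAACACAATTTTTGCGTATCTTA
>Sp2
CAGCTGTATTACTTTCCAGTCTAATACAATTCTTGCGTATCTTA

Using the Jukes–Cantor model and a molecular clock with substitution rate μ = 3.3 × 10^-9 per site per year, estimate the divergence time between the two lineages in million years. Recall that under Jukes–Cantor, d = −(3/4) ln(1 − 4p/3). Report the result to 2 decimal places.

18.67

The sequences differ at 5 of 44 sites (6, 19, 21, 25, 32), so p = 5/44 ≈ 0.113636.
d = −(3/4) ln(1 − 4p/3) = −0.75 ln(1 − 0.151515) = −0.75 ln(0.848485)
  = −0.75 × (-0.164303) = 0.123227 substitutions/site.
Under a molecular clock d = 2μt, so t = d/(2μ) = 0.123227 / (2 × 3.3 × 10^-9) = 18.67 million years.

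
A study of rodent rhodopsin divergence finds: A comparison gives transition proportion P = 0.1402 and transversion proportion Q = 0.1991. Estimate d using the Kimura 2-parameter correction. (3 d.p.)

Under the Kimura two-parameter model, d = −½ ln(1 − 2P − Q) − ¼ ln(1 − 2Q).
1 − 2P − Q = 0.5205, giving −½ ln(0.5205) = 0.326483.
1 − 2Q = 0.6018, giving −¼ ln(0.6018) = 0.126958.
d = 0.326483 + 0.126958 = 0.453441.

0.453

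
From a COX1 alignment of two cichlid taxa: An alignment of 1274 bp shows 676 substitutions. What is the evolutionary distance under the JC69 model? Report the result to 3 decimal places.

p = 676/1274 ≈ 0.530612.
d = −(3/4) ln(1 − 4p/3) = −0.75 ln(1 − 0.707483) = −0.75 ln(0.292517)
  = −0.75 × (-1.229232) = 0.921924 substitutions/site.

0.922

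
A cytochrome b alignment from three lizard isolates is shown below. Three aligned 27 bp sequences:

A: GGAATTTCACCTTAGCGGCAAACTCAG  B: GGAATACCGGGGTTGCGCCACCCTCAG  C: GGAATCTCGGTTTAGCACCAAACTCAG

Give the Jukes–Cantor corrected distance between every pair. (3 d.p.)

d(A,B) = 0.511, d(A,C) = 0.264, d(B,C) = 0.377

A–B: 10/27 sites differ → p ≈ 0.37037, d = −0.75 ln(1 − 0.493827) = 0.510658 ≈ 0.511.
A–C: 6/27 sites differ → p ≈ 0.222222, d = −0.75 ln(1 − 0.296296) = 0.263548 ≈ 0.264.
B–C: 8/27 sites differ → p ≈ 0.296296, d = −0.75 ln(1 − 0.395061) = 0.376971 ≈ 0.377.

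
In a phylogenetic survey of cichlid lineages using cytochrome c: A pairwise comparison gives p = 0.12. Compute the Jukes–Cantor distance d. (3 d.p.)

d = −(3/4) ln(1 − 4p/3) = −0.75 ln(1 − 0.16) = −0.75 ln(0.84)
  = −0.75 × (-0.174353) = 0.130765 substitutions/site.

0.131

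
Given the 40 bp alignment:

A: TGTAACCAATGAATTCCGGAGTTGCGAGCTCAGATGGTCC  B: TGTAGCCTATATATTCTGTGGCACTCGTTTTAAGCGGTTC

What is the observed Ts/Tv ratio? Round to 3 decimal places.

Transitions are A↔G and C↔T; transversions are all other mismatches.
Transitions: 13. Transversions: 7.
R = 13/7 = 1.857142… ≈ 1.857 (to 3 d.p.).

1.857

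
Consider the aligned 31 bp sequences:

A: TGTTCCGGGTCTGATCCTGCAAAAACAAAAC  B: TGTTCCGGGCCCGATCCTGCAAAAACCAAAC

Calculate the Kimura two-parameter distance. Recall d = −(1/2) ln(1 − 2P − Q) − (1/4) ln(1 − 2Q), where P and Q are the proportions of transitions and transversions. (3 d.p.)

Of 31 sites, 2 differences are transitions and 1 are transversions, so P = 2/31 ≈ 0.064516 and Q = 1/31 ≈ 0.032258.
Under the Kimura two-parameter model, d = −½ ln(1 − 2P − Q) − ¼ ln(1 − 2Q).
1 − 2P − Q = 0.83871, giving −½ ln(0.83871) = 0.087945.
1 − 2Q = 0.935484, giving −¼ ln(0.935484) = 0.016673.
d = 0.087945 + 0.016673 = 0.104618.

0.105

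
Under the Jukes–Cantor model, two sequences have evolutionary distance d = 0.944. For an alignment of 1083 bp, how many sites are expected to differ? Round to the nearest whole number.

582

Invert JC69: p = (3/4)(1 − e^(−4d/3)) = 0.75 × (1 − e^(-1.258667)) = 0.75 × (1 − 0.284032) = 0.536976.
Expected differing sites = pL ≈ 0.536976 × 1083 = 581.545008 ≈ 582.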